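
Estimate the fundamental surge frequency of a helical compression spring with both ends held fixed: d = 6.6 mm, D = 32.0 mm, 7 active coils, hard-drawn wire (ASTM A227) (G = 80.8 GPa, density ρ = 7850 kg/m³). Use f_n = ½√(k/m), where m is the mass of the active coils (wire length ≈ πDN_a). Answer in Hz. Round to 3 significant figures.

k = Gd⁴/(8D³N_a) = (80.8×10³)(6.6⁴)/(8·32.0³·7) = 83.551 N/mm = 83551 N/m
Wire length L = πDN_a = π·32.0·7 = 703.72 mm
m = ρ·(πd²/4)·L = 7850 × 34.212×10⁻⁶ m² × 0.70372 m = 0.18899 kg
f_n = ½√(k/m) = 0.5·√(83551/0.18899) = 0.5·√(4.4208e+05) = 332.45 Hz

332 Hz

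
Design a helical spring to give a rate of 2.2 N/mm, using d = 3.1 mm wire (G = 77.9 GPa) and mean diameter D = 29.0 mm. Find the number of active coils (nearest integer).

17

N_a = Gd⁴/(8D³k) = (77.9×10³ × 3.1⁴)/(8 × 29.0³ × 2.2)
    = 7.19423e+06 / 429246 = 16.76 → 17 coils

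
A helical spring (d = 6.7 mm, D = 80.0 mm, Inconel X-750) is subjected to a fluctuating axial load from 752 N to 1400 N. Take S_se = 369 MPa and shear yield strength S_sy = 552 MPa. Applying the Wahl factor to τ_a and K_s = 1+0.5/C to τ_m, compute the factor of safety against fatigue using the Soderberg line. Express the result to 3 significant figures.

0.490

C = D/d = 80.0/6.7 = 11.9403; K_W = (4C−1)/(4C−4)+0.615/C = 1.1201; K_s = 1+0.5/C = 1.0419
F_a = (F_max−F_min)/2 = 324 N; F_m = (F_max+F_min)/2 = 1076 N
τ_a = K_W·8F_aD/(πd³) = 1.1201 × 219.46 = 245.81 MPa
τ_m = K_s·8F_mD/(πd³) = 1.0419 × 728.82 = 759.34 MPa
Soderberg: 1/n_f = τ_a/S_se + τ_m/S_sy = 245.81/369 + 759.34/552 = 0.66614 + 1.37561 = 2.0417
n_f = 1/2.0417 = 0.4898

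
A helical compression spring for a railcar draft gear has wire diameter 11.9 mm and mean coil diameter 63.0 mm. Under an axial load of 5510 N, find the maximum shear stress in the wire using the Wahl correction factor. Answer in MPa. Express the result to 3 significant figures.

Spring index C = D/d = 63.0/11.9 = 5.2941
K_W = (4C−1)/(4C−4) + 0.615/C = 20.176/17.176 + 0.1162 = 1.2908
τ₀ = 8FD/(πd³) = 8·5510·63.0/(π·11.9³) = 2.77704e+06/5294.1 = 524.56 MPa
τ_max = K·τ₀ = 1.2908 × 524.56 = 677.11 MPa

677 MPa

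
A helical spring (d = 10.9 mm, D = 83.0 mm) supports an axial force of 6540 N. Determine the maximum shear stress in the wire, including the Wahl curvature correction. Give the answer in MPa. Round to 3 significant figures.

1270 MPa

Spring index C = D/d = 83.0/10.9 = 7.6147
K_W = (4C−1)/(4C−4) + 0.615/C = 29.459/26.459 + 0.0808 = 1.1941
τ₀ = 8FD/(πd³) = 8·6540·83.0/(π·10.9³) = 4.34256e+06/4068.5 = 1067.4 MPa
τ_max = K·τ₀ = 1.1941 × 1067.4 = 1274.6 MPa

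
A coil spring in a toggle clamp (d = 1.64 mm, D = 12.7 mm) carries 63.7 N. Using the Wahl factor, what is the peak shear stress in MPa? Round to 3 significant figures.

556 MPa

Spring index C = D/d = 12.7/1.64 = 7.7439
K_W = (4C−1)/(4C−4) + 0.615/C = 29.976/26.976 + 0.0794 = 1.1906
τ₀ = 8FD/(πd³) = 8·63.7·12.7/(π·1.64³) = 6471.92/13.857 = 467.04 MPa
τ_max = K·τ₀ = 1.1906 × 467.04 = 556.07 MPa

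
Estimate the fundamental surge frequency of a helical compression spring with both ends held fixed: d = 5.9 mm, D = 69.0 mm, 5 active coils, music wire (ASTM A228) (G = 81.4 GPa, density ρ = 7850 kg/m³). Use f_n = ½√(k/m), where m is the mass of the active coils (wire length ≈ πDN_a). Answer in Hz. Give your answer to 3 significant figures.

k = Gd⁴/(8D³N_a) = (81.4×10³)(5.9⁴)/(8·69.0³·5) = 7.5063 N/mm = 7506.3 N/m
Wire length L = πDN_a = π·69.0·5 = 1083.8 mm
m = ρ·(πd²/4)·L = 7850 × 27.34×10⁻⁶ m² × 1.0838 m = 0.23261 kg
f_n = ½√(k/m) = 0.5·√(7506.3/0.23261) = 0.5·√(32270) = 89.819 Hz

89.8 Hz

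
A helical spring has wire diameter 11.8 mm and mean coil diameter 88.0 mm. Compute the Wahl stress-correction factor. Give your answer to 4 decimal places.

1.1986

C = D/d = 88.0/11.8 = 7.4576
K_W = (4C−1)/(4C−4) + 0.615/C = 28.831/25.831 + 0.0825 = 1.1986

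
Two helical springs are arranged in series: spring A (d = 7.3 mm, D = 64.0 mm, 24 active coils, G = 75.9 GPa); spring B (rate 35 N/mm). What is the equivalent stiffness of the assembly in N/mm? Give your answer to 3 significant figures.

3.82 N/mm

k_A = Gd⁴/(8D³N_a) = (75.9×10³)(7.3⁴)/(8·64.0³·24) = 4.2824 N/mm
Series: 1/k_eq = 1/4.2824 + 1/35 = 0.26208; k_eq = 3.8156 N/mm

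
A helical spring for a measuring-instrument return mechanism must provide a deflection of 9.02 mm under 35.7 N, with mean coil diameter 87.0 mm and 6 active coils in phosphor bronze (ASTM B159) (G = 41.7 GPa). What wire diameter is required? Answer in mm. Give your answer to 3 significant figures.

7.40 mm

Required rate k = F/δ = 35.7/9.02 = 3.9579 N/mm
d = (8D³N_a·k / G)^(1/4) = (8·87.0³·6·3.9579 / (41.7×10³))^0.25
  = (3000)^0.25 = 7.4008 mm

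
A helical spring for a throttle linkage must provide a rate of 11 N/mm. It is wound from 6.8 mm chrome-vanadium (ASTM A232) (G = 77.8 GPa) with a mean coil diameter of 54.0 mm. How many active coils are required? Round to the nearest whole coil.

N_a = Gd⁴/(8D³k) = (77.8×10³ × 6.8⁴)/(8 × 54.0³ × 11)
    = 1.66347e+08 / 1.38568e+07 = 12 → 12 coils

12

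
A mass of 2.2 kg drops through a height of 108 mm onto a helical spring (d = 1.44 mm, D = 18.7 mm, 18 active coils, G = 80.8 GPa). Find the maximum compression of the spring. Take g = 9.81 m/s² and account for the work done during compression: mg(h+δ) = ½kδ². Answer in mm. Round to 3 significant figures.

k = Gd⁴/(8D³N_a) = (80.8×10³)(1.44⁴)/(8·18.7³·18) = 0.36896 N/mm
W = mg = 2.2 × 9.81 = 21.582 N
½kδ² − Wδ − Wh = 0 → δ = (W + √(W² + 2kWh))/k
δ = (21.582 + √(465.78 + 1719.96))/0.36896 = (21.582 + 46.752)/0.36896 = 185.21 mm

185 mm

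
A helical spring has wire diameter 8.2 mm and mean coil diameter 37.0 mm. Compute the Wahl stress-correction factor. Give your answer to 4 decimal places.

1.3498

C = D/d = 37.0/8.2 = 4.5122
K_W = (4C−1)/(4C−4) + 0.615/C = 17.049/14.049 + 0.1363 = 1.3498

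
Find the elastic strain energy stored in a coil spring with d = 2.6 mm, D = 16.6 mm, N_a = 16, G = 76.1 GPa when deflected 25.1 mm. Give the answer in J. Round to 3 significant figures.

k = Gd⁴/(8D³N_a) = (76.1×10³)(2.6⁴)/(8·16.6³·16) = 5.9394 N/mm
U = ½kδ² = 0.5 × 5.9394 × 25.1² = 1870.9 N·mm = 1.8709 J

1.87 J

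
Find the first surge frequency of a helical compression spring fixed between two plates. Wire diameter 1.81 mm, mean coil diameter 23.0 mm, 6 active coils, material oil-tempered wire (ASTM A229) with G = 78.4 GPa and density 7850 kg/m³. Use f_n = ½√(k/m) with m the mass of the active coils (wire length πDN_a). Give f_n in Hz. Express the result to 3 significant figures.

k = Gd⁴/(8D³N_a) = (78.4×10³)(1.81⁴)/(8·23.0³·6) = 1.4408 N/mm = 1440.8 N/m
Wire length L = πDN_a = π·23.0·6 = 433.54 mm
m = ρ·(πd²/4)·L = 7850 × 2.573×10⁻⁶ m² × 0.43354 m = 0.0087568 kg
f_n = ½√(k/m) = 0.5·√(1440.8/0.0087568) = 0.5·√(1.6454e+05) = 202.81 Hz

203 Hz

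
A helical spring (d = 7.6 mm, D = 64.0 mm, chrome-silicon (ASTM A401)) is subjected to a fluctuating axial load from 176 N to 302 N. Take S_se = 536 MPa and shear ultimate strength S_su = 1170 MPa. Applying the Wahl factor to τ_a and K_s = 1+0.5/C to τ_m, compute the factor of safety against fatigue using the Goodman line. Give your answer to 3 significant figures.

C = D/d = 64.0/7.6 = 8.4211; K_W = (4C−1)/(4C−4)+0.615/C = 1.1741; K_s = 1+0.5/C = 1.0594
F_a = (F_max−F_min)/2 = 63 N; F_m = (F_max+F_min)/2 = 239 N
τ_a = K_W·8F_aD/(πd³) = 1.1741 × 23.389 = 27.461 MPa
τ_m = K_s·8F_mD/(πd³) = 1.0594 × 88.731 = 94 MPa
Goodman: 1/n_f = τ_a/S_se + τ_m/S_su = 27.461/536 + 94/1170 = 0.05123 + 0.08034 = 0.13158
n_f = 1/0.13158 = 7.6

7.60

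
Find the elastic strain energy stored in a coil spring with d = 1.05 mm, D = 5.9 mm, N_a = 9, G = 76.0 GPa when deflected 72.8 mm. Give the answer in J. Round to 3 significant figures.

16.6 J

k = Gd⁴/(8D³N_a) = (76.0×10³)(1.05⁴)/(8·5.9³·9) = 6.2472 N/mm
U = ½kδ² = 0.5 × 6.2472 × 72.8² = 16554 N·mm = 16.554 J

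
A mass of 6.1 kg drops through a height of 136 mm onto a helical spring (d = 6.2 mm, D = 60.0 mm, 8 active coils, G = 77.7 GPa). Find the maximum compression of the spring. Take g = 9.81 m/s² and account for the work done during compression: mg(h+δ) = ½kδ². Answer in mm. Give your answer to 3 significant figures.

52.1 mm

k = Gd⁴/(8D³N_a) = (77.7×10³)(6.2⁴)/(8·60.0³·8) = 8.3053 N/mm
W = mg = 6.1 × 9.81 = 59.841 N
½kδ² − Wδ − Wh = 0 → δ = (W + √(W² + 2kWh))/k
δ = (59.841 + √(3580.9 + 135183))/8.3053 = (59.841 + 372.51)/8.3053 = 52.057 mm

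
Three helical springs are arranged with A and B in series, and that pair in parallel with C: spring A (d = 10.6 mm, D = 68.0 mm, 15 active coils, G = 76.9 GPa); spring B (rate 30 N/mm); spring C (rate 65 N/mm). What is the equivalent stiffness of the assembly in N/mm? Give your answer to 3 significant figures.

k_A = Gd⁴/(8D³N_a) = (76.9×10³)(10.6⁴)/(8·68.0³·15) = 25.73 N/mm
Springs A,B series: k_AB = 1/(1/25.73+1/30) = 13.851 N/mm; parallel with C: k_eq = 13.851+65 = 78.851 N/mm

78.9 N/mm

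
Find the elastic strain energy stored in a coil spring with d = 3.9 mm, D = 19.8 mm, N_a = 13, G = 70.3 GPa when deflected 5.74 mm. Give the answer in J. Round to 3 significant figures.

k = Gd⁴/(8D³N_a) = (70.3×10³)(3.9⁴)/(8·19.8³·13) = 20.146 N/mm
U = ½kδ² = 0.5 × 20.146 × 5.74² = 331.88 N·mm = 0.33188 J

0.332 J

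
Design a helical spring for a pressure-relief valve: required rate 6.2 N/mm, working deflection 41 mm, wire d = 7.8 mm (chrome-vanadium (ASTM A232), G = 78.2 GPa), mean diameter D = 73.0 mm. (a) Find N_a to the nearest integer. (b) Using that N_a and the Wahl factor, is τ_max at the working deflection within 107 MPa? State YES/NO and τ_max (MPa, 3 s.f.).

N_a = Gd⁴/(8D³k) = (78.2×10³)(7.8⁴)/(8·73.0³·6.2) = 15 → N_a = 15
Actual rate k = Gd⁴/(8D³·15) = 6.2006 N/mm
Working load F = kδ = 6.2006·41 = 254.23 N
C = 73.0/7.8 = 9.3590; K_W = (4C−1)/(4C−4)+0.615/C = 1.1554
τ_max = K_W·8FD/(πd³) = 1.1554·99.586 = 115.07 MPa
τ_max > 107 MPa → exceeds allowable

(a) 15 coils; (b) NO, τ_max = 115 MPa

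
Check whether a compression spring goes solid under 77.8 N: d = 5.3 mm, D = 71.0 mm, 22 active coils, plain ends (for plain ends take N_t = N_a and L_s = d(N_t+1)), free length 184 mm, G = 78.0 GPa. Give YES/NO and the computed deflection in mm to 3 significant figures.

k = Gd⁴/(8D³N_a) = (78.0×10³)(5.3⁴)/(8·71.0³·22) = 0.97704 N/mm
N_t = 22; L_s = 5.3·23 = 121.9 mm; δ_solid = L₀ − L_s = 184 − 121.9 = 62.1 mm
δ = F/k = 77.8/0.97704 = 79.629 mm
δ ≥ δ_solid → spring goes solid

YES, δ = 79.6 mm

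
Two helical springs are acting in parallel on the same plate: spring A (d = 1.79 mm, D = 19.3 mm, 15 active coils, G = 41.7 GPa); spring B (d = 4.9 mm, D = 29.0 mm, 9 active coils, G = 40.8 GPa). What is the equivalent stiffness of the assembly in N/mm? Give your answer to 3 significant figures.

13.9 N/mm

k_A = Gd⁴/(8D³N_a) = (41.7×10³)(1.79⁴)/(8·19.3³·15) = 0.49624 N/mm
k_B = Gd⁴/(8D³N_a) = (40.8×10³)(4.9⁴)/(8·29.0³·9) = 13.394 N/mm
Parallel: k_eq = 0.49624 + 13.394 = 13.89 N/mm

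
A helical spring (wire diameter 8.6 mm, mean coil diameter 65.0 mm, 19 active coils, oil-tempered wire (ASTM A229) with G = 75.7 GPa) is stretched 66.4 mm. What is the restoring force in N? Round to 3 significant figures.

659 N

k = Gd⁴/(8D³N_a) = (75.7×10³)(8.6⁴)/(8·65.0³·19) = 9.9199 N/mm
F = k·δ = 9.9199 × 66.4 = 658.68 N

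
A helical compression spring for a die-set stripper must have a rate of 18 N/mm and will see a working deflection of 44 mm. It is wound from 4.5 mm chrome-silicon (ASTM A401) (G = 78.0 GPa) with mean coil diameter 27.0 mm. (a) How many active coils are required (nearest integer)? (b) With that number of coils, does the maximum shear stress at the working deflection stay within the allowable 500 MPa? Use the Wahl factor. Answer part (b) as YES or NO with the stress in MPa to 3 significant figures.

(a) 11 coils; (b) NO, τ_max = 768 MPa

N_a = Gd⁴/(8D³k) = (78.0×10³)(4.5⁴)/(8·27.0³·18) = 11.28 → N_a = 11
Actual rate k = Gd⁴/(8D³·11) = 18.466 N/mm
Working load F = kδ = 18.466·44 = 812.5 N
C = 27.0/4.5 = 6.0000; K_W = (4C−1)/(4C−4)+0.615/C = 1.2525
τ_max = K_W·8FD/(πd³) = 1.2525·613.04 = 767.83 MPa
τ_max > 500 MPa → exceeds allowable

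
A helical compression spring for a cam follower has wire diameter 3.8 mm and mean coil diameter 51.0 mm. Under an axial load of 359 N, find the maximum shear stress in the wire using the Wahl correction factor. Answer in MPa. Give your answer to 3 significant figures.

Spring index C = D/d = 51.0/3.8 = 13.4211
K_W = (4C−1)/(4C−4) + 0.615/C = 52.684/49.684 + 0.0458 = 1.1062
τ₀ = 8FD/(πd³) = 8·359·51.0/(π·3.8³) = 146472/172.39 = 849.68 MPa
τ_max = K·τ₀ = 1.1062 × 849.68 = 939.92 MPa

940 MPa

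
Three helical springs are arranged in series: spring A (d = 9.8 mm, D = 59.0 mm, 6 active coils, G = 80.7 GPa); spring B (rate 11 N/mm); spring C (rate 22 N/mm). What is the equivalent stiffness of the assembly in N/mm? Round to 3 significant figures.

k_A = Gd⁴/(8D³N_a) = (80.7×10³)(9.8⁴)/(8·59.0³·6) = 75.506 N/mm
Series: 1/k_eq = 1/75.506 + 1/11 + 1/22 = 0.14961; k_eq = 6.6842 N/mm

6.68 N/mm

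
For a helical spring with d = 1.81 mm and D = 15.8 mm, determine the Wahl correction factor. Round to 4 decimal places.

1.1675

C = D/d = 15.8/1.81 = 8.7293
K_W = (4C−1)/(4C−4) + 0.615/C = 33.917/30.917 + 0.0705 = 1.1675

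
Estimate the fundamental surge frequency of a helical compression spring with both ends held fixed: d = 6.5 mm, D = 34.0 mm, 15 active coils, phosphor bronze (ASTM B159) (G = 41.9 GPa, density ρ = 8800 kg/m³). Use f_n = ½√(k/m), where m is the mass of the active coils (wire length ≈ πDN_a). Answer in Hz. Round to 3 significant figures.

k = Gd⁴/(8D³N_a) = (41.9×10³)(6.5⁴)/(8·34.0³·15) = 15.858 N/mm = 15858 N/m
Wire length L = πDN_a = π·34.0·15 = 1602.2 mm
m = ρ·(πd²/4)·L = 8800 × 33.183×10⁻⁶ m² × 1.6022 m = 0.46786 kg
f_n = ½√(k/m) = 0.5·√(15858/0.46786) = 0.5·√(33895) = 92.052 Hz

92.1 Hz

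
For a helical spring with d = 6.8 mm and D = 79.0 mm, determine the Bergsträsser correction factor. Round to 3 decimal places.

1.115

C = D/d = 79.0/6.8 = 11.6176
K_B = (4C+2)/(4C−3) = 48.471/43.471 = 1.1150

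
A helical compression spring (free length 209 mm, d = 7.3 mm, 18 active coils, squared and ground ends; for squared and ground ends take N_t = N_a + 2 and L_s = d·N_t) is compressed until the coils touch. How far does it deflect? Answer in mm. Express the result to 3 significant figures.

N_t = 20; L_s = 7.3·20 = 146 mm
δ_solid = L₀ − L_s = 209 − 146 = 63 mm

63.0 mm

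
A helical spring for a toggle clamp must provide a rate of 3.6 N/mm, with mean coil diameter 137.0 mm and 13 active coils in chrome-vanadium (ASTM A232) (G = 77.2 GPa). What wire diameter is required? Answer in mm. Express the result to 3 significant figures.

10.6 mm

d = (8D³N_a·k / G)^(1/4) = (8·137.0³·13·3.6 / (77.2×10³))^0.25
  = (12470)^0.25 = 10.5674 mm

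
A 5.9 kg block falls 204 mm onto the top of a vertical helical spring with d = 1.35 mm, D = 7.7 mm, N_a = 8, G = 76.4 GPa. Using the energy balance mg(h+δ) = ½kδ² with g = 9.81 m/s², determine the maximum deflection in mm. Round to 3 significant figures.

59.2 mm

k = Gd⁴/(8D³N_a) = (76.4×10³)(1.35⁴)/(8·7.7³·8) = 8.6851 N/mm
W = mg = 5.9 × 9.81 = 57.879 N
½kδ² − Wδ − Wh = 0 → δ = (W + √(W² + 2kWh))/k
δ = (57.879 + √(3350 + 205096))/8.6851 = (57.879 + 456.56)/8.6851 = 59.232 mm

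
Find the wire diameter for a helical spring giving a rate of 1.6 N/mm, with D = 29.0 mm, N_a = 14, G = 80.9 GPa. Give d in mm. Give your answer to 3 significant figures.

2.71 mm

d = (8D³N_a·k / G)^(1/4) = (8·29.0³·14·1.6 / (80.9×10³))^0.25
  = (54.024)^0.25 = 2.7111 mm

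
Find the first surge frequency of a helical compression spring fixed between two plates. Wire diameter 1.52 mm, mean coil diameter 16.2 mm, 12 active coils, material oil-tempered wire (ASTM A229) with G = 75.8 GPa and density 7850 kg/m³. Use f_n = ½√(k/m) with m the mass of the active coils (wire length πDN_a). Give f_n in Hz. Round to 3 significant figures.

169 Hz

k = Gd⁴/(8D³N_a) = (75.8×10³)(1.52⁴)/(8·16.2³·12) = 0.99135 N/mm = 991.35 N/m
Wire length L = πDN_a = π·16.2·12 = 610.73 mm
m = ρ·(πd²/4)·L = 7850 × 1.8146×10⁻⁶ m² × 0.61073 m = 0.0086995 kg
f_n = ½√(k/m) = 0.5·√(991.35/0.0086995) = 0.5·√(1.1396e+05) = 168.79 Hz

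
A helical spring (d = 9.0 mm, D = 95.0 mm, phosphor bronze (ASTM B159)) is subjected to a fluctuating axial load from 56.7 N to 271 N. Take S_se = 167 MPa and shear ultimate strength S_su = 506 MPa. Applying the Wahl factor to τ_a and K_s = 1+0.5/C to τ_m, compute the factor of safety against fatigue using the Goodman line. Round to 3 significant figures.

C = D/d = 95.0/9.0 = 10.5556; K_W = (4C−1)/(4C−4)+0.615/C = 1.1368; K_s = 1+0.5/C = 1.0474
F_a = (F_max−F_min)/2 = 107.15 N; F_m = (F_max+F_min)/2 = 163.85 N
τ_a = K_W·8F_aD/(πd³) = 1.1368 × 35.557 = 40.42 MPa
τ_m = K_s·8F_mD/(πd³) = 1.0474 × 54.373 = 56.948 MPa
Goodman: 1/n_f = τ_a/S_se + τ_m/S_su = 40.42/167 + 56.948/506 = 0.24203 + 0.11255 = 0.35458
n_f = 1/0.35458 = 2.82

2.82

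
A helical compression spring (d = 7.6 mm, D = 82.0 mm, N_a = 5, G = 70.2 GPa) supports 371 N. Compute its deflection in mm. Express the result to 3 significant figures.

34.9 mm

k = Gd⁴/(8D³N_a) = (70.2×10³)(7.6⁴)/(8·82.0³·5) = 10.619 N/mm
δ = F/k = 371 / 10.619 = 34.937 mm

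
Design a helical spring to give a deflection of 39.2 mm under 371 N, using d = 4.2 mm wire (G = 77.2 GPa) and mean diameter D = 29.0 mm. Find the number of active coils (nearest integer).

13

Required rate k = F/δ = 371/39.2 = 9.4643 N/mm
N_a = Gd⁴/(8D³k) = (77.2×10³ × 4.2⁴)/(8 × 29.0³ × 9.4643)
    = 2.40223e+07 / 1.8466e+06 = 13.01 → 13 coils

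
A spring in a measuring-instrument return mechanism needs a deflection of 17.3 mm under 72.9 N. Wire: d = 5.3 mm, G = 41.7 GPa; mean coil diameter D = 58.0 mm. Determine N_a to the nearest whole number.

Required rate k = F/δ = 72.9/17.3 = 4.2139 N/mm
N_a = Gd⁴/(8D³k) = (41.7×10³ × 5.3⁴)/(8 × 58.0³ × 4.2139)
    = 3.29033e+07 / 6.57742e+06 = 5.002 → 5 coils

5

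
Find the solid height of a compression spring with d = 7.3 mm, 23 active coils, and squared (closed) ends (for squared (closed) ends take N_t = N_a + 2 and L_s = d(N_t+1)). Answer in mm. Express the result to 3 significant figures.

190 mm

squared (closed) ends: N_t = N_a + 2 = 23 + 2 = 25
L_s = d·(N_t+1) = 7.3 × 26 = 189.8 mm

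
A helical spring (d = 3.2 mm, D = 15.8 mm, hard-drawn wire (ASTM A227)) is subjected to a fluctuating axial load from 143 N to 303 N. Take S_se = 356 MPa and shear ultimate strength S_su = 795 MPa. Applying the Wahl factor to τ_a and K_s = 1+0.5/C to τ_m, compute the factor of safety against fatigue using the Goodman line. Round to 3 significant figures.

1.35

C = D/d = 15.8/3.2 = 4.9375; K_W = (4C−1)/(4C−4)+0.615/C = 1.3150; K_s = 1+0.5/C = 1.1013
F_a = (F_max−F_min)/2 = 80 N; F_m = (F_max+F_min)/2 = 223 N
τ_a = K_W·8F_aD/(πd³) = 1.3150 × 98.228 = 129.17 MPa
τ_m = K_s·8F_mD/(πd³) = 1.1013 × 273.81 = 301.54 MPa
Goodman: 1/n_f = τ_a/S_se + τ_m/S_su = 129.17/356 + 301.54/795 = 0.36285 + 0.37930 = 0.74214
n_f = 1/0.74214 = 1.347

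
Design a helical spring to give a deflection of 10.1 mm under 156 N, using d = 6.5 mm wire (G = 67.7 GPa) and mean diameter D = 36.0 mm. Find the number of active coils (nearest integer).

Required rate k = F/δ = 156/10.1 = 15.446 N/mm
N_a = Gd⁴/(8D³k) = (67.7×10³ × 6.5⁴)/(8 × 36.0³ × 15.446)
    = 1.20849e+08 / 5.76502e+06 = 20.96 → 21 coils

21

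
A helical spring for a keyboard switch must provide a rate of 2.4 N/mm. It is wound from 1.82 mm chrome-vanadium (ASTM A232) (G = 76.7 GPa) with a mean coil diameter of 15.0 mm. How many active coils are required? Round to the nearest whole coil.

N_a = Gd⁴/(8D³k) = (76.7×10³ × 1.82⁴)/(8 × 15.0³ × 2.4)
    = 841552 / 64800 = 12.99 → 13 coils

13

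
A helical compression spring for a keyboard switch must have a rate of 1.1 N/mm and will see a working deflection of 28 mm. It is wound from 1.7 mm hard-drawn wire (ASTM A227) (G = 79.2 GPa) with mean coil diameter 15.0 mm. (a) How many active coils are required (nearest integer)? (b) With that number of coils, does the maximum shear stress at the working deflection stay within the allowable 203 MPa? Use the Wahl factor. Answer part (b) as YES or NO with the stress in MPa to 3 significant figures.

N_a = Gd⁴/(8D³k) = (79.2×10³)(1.7⁴)/(8·15.0³·1.1) = 22.27 → N_a = 22
Actual rate k = Gd⁴/(8D³·22) = 1.1136 N/mm
Working load F = kδ = 1.1136·28 = 31.181 N
C = 15.0/1.7 = 8.8235; K_W = (4C−1)/(4C−4)+0.615/C = 1.1656
τ_max = K_W·8FD/(πd³) = 1.1656·242.42 = 282.56 MPa
τ_max > 203 MPa → exceeds allowable

(a) 22 coils; (b) NO, τ_max = 283 MPa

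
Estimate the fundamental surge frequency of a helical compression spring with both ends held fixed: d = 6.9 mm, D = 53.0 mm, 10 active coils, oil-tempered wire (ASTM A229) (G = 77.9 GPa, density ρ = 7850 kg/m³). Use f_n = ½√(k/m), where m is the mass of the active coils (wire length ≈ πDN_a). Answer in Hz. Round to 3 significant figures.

87.1 Hz

k = Gd⁴/(8D³N_a) = (77.9×10³)(6.9⁴)/(8·53.0³·10) = 14.826 N/mm = 14826 N/m
Wire length L = πDN_a = π·53.0·10 = 1665 mm
m = ρ·(πd²/4)·L = 7850 × 37.393×10⁻⁶ m² × 1.665 m = 0.48875 kg
f_n = ½√(k/m) = 0.5·√(14826/0.48875) = 0.5·√(30334) = 87.084 Hz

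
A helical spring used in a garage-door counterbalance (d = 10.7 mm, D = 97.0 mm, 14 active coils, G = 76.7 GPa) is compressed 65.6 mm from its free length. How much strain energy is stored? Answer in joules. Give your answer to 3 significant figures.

k = Gd⁴/(8D³N_a) = (76.7×10³)(10.7⁴)/(8·97.0³·14) = 9.8355 N/mm
U = ½kδ² = 0.5 × 9.8355 × 65.6² = 21163 N·mm = 21.163 J

21.2 J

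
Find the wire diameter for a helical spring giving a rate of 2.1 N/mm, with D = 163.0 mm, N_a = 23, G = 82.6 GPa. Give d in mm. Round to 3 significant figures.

d = (8D³N_a·k / G)^(1/4) = (8·163.0³·23·2.1 / (82.6×10³))^0.25
  = (20259)^0.25 = 11.9304 mm

11.9 mm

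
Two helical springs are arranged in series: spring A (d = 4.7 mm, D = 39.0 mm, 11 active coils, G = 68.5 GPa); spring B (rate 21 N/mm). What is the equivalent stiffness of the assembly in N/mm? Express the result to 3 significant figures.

k_A = Gd⁴/(8D³N_a) = (68.5×10³)(4.7⁴)/(8·39.0³·11) = 6.4033 N/mm
Series: 1/k_eq = 1/6.4033 + 1/21 = 0.20379; k_eq = 4.9071 N/mm

4.91 N/mm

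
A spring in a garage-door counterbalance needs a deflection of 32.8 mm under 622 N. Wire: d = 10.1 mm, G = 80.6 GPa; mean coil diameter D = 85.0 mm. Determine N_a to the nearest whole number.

Required rate k = F/δ = 622/32.8 = 18.963 N/mm
N_a = Gd⁴/(8D³k) = (80.6×10³ × 10.1⁴)/(8 × 85.0³ × 18.963)
    = 8.38727e+08 / 9.31673e+07 = 9.002 → 9 coils

9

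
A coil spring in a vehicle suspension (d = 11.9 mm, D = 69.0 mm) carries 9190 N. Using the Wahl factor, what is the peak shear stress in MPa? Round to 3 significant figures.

Spring index C = D/d = 69.0/11.9 = 5.7983
K_W = (4C−1)/(4C−4) + 0.615/C = 22.193/19.193 + 0.1061 = 1.2624
τ₀ = 8FD/(πd³) = 8·9190·69.0/(π·11.9³) = 5.07288e+06/5294.1 = 958.22 MPa
τ_max = K·τ₀ = 1.2624 × 958.22 = 1209.6 MPa

1210 MPa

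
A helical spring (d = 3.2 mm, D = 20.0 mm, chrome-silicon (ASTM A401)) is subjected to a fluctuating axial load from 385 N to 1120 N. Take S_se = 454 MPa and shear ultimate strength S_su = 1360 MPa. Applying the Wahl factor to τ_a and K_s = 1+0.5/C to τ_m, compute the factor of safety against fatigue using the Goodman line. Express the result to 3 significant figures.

0.402

C = D/d = 20.0/3.2 = 6.2500; K_W = (4C−1)/(4C−4)+0.615/C = 1.2413; K_s = 1+0.5/C = 1.0800
F_a = (F_max−F_min)/2 = 367.5 N; F_m = (F_max+F_min)/2 = 752.5 N
τ_a = K_W·8F_aD/(πd³) = 1.2413 × 571.19 = 708.99 MPa
τ_m = K_s·8F_mD/(πd³) = 1.0800 × 1169.6 = 1263.1 MPa
Goodman: 1/n_f = τ_a/S_se + τ_m/S_su = 708.99/454 + 1263.1/1360 = 1.56165 + 0.92878 = 2.4904
n_f = 1/2.4904 = 0.4015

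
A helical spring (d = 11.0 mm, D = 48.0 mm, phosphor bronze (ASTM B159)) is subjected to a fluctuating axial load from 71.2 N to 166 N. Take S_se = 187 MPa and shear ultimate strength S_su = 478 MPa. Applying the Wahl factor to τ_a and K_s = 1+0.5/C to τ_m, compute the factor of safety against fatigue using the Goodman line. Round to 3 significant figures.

C = D/d = 48.0/11.0 = 4.3636; K_W = (4C−1)/(4C−4)+0.615/C = 1.3639; K_s = 1+0.5/C = 1.1146
F_a = (F_max−F_min)/2 = 47.4 N; F_m = (F_max+F_min)/2 = 118.6 N
τ_a = K_W·8F_aD/(πd³) = 1.3639 × 4.3529 = 5.937 MPa
τ_m = K_s·8F_mD/(πd³) = 1.1146 × 10.892 = 12.139 MPa
Goodman: 1/n_f = τ_a/S_se + τ_m/S_su = 5.937/187 + 12.139/478 = 0.03175 + 0.02540 = 0.057145
n_f = 1/0.057145 = 17.5

17.5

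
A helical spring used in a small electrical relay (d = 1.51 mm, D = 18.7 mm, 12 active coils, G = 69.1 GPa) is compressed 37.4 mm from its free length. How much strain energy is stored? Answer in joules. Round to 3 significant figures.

0.400 J

k = Gd⁴/(8D³N_a) = (69.1×10³)(1.51⁴)/(8·18.7³·12) = 0.57226 N/mm
U = ½kδ² = 0.5 × 0.57226 × 37.4² = 400.22 N·mm = 0.40022 J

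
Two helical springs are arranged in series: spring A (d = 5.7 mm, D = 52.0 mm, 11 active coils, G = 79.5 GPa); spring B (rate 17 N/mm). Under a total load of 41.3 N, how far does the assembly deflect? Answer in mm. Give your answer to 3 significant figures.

8.52 mm

k_A = Gd⁴/(8D³N_a) = (79.5×10³)(5.7⁴)/(8·52.0³·11) = 6.7823 N/mm
Series: 1/k_eq = 1/6.7823 + 1/17 = 0.20627; k_eq = 4.8481 N/mm
δ = F/k_eq = 41.3/4.8481 = 8.5188 mm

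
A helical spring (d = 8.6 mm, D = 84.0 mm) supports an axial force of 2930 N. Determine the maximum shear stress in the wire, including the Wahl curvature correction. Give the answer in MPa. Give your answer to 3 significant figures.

Spring index C = D/d = 84.0/8.6 = 9.7674
K_W = (4C−1)/(4C−4) + 0.615/C = 38.070/35.070 + 0.0630 = 1.1485
τ₀ = 8FD/(πd³) = 8·2930·84.0/(π·8.6³) = 1.96896e+06/1998.2 = 985.35 MPa
τ_max = K·τ₀ = 1.1485 × 985.35 = 1131.7 MPa

1130 MPa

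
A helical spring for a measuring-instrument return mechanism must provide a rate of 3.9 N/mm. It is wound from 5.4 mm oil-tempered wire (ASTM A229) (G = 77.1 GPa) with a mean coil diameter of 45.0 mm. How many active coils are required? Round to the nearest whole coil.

23

N_a = Gd⁴/(8D³k) = (77.1×10³ × 5.4⁴)/(8 × 45.0³ × 3.9)
    = 6.55586e+07 / 2.8431e+06 = 23.06 → 23 coils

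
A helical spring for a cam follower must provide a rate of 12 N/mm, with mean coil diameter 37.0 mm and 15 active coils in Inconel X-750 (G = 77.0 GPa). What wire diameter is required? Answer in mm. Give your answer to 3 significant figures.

5.55 mm

d = (8D³N_a·k / G)^(1/4) = (8·37.0³·15·12 / (77.0×10³))^0.25
  = (947.28)^0.25 = 5.5478 mm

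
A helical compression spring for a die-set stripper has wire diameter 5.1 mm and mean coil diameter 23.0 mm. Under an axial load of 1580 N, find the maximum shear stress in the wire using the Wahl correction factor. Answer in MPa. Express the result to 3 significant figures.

942 MPa

Spring index C = D/d = 23.0/5.1 = 4.5098
K_W = (4C−1)/(4C−4) + 0.615/C = 17.039/14.039 + 0.1364 = 1.3501
τ₀ = 8FD/(πd³) = 8·1580·23.0/(π·5.1³) = 290720/416.74 = 697.61 MPa
τ_max = K·τ₀ = 1.3501 × 697.61 = 941.82 MPa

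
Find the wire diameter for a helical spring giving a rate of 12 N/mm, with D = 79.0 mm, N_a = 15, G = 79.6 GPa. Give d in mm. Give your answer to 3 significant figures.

9.72 mm

d = (8D³N_a·k / G)^(1/4) = (8·79.0³·15·12 / (79.6×10³))^0.25
  = (8919.3)^0.25 = 9.7181 mm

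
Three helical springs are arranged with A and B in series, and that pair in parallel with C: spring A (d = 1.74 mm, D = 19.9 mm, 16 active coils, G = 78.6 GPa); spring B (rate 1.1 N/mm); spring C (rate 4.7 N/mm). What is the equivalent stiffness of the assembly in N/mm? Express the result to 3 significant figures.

5.13 N/mm

k_A = Gd⁴/(8D³N_a) = (78.6×10³)(1.74⁴)/(8·19.9³·16) = 0.71425 N/mm
Springs A,B series: k_AB = 1/(1/0.71425+1/1.1) = 0.43306 N/mm; parallel with C: k_eq = 0.43306+4.7 = 5.1331 N/mm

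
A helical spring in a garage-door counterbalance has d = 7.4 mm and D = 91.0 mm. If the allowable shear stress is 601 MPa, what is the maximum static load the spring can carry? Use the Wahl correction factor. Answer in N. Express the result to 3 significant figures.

C = D/d = 91.0/7.4 = 12.2973
K_W = (4C−1)/(4C−4) + 0.615/C = 48.189/45.189 + 0.0500 = 1.1164
τ_max = K·8FD/(πd³) → F_max = τ_allow·πd³/(8DK)
F_max = 601·π·7.4³/(8·91.0·1.1164) = 7.651e+05/812.74 = 941.39 N

941 N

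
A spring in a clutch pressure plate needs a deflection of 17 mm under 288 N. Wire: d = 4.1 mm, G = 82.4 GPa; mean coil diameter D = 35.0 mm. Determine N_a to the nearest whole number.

Required rate k = F/δ = 288/17 = 16.941 N/mm
N_a = Gd⁴/(8D³k) = (82.4×10³ × 4.1⁴)/(8 × 35.0³ × 16.941)
    = 2.32843e+07 / 5.81082e+06 = 4.007 → 4 coils

4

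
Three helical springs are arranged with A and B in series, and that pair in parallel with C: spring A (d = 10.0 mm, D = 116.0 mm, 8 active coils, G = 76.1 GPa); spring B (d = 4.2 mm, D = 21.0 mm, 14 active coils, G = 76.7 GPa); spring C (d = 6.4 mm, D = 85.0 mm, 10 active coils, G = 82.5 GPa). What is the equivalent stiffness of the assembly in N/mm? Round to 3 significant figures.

k_A = Gd⁴/(8D³N_a) = (76.1×10³)(10.0⁴)/(8·116.0³·8) = 7.6178 N/mm
k_B = Gd⁴/(8D³N_a) = (76.7×10³)(4.2⁴)/(8·21.0³·14) = 23.01 N/mm
k_C = Gd⁴/(8D³N_a) = (82.5×10³)(6.4⁴)/(8·85.0³·10) = 2.8173 N/mm
Springs A,B series: k_AB = 1/(1/7.6178+1/23.01) = 5.7231 N/mm; parallel with C: k_eq = 5.7231+2.8173 = 8.5404 N/mm

8.54 N/mm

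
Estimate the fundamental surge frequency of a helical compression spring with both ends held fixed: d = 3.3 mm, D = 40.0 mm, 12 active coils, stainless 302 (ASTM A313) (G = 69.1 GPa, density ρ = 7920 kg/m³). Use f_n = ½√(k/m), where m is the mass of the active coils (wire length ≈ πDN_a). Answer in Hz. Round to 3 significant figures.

57.1 Hz

k = Gd⁴/(8D³N_a) = (69.1×10³)(3.3⁴)/(8·40.0³·12) = 1.3338 N/mm = 1333.8 N/m
Wire length L = πDN_a = π·40.0·12 = 1508 mm
m = ρ·(πd²/4)·L = 7920 × 8.553×10⁻⁶ m² × 1.508 m = 0.10215 kg
f_n = ½√(k/m) = 0.5·√(1333.8/0.10215) = 0.5·√(13057) = 57.134 Hz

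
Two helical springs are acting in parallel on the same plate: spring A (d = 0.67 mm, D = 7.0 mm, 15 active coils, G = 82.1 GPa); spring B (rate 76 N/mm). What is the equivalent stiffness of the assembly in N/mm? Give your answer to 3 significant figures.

76.4 N/mm

k_A = Gd⁴/(8D³N_a) = (82.1×10³)(0.67⁴)/(8·7.0³·15) = 0.40195 N/mm
Parallel: k_eq = 0.40195 + 76 = 76.402 N/mm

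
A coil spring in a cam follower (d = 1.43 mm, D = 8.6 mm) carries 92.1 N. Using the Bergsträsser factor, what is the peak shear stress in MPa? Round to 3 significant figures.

Spring index C = D/d = 8.6/1.43 = 6.0140
K_B = (4C+2)/(4C−3) = 26.056/21.056 = 1.2375
τ₀ = 8FD/(πd³) = 8·92.1·8.6/(π·1.43³) = 6336.48/9.1867 = 689.75 MPa
τ_max = K·τ₀ = 1.2375 × 689.75 = 853.54 MPa

854 MPa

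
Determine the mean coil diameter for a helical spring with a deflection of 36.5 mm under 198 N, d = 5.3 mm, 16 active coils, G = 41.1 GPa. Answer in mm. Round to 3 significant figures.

36.0 mm

Required rate k = F/δ = 198/36.5 = 5.4247 N/mm
D = (Gd⁴/(8N_a·k))^(1/3) = (41.1×10³·5.3⁴/(8·16·5.4247))^(1/3)
  = (46705)^(1/3) = 36.0126 mm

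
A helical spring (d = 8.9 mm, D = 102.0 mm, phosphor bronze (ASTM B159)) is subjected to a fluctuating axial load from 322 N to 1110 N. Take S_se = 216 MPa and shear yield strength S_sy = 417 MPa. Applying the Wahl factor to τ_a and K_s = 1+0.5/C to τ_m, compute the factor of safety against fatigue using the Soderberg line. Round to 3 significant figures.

0.706

C = D/d = 102.0/8.9 = 11.4607; K_W = (4C−1)/(4C−4)+0.615/C = 1.1254; K_s = 1+0.5/C = 1.0436
F_a = (F_max−F_min)/2 = 394 N; F_m = (F_max+F_min)/2 = 716 N
τ_a = K_W·8F_aD/(πd³) = 1.1254 × 145.17 = 163.36 MPa
τ_m = K_s·8F_mD/(πd³) = 1.0436 × 263.81 = 275.31 MPa
Soderberg: 1/n_f = τ_a/S_se + τ_m/S_sy = 163.36/216 + 275.31/417 = 0.75632 + 0.66023 = 1.4165
n_f = 1/1.4165 = 0.7059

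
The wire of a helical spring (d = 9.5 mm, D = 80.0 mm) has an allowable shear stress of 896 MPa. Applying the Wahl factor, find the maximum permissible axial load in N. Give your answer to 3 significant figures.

C = D/d = 80.0/9.5 = 8.4211
K_W = (4C−1)/(4C−4) + 0.615/C = 32.684/29.684 + 0.0730 = 1.1741
τ_max = K·8FD/(πd³) → F_max = τ_allow·πd³/(8DK)
F_max = 896·π·9.5³/(8·80.0·1.1741) = 2.4134e+06/751.42 = 3211.8 N

3210 N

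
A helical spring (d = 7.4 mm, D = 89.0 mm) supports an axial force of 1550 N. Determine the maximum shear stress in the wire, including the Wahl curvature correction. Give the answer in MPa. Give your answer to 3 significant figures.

Spring index C = D/d = 89.0/7.4 = 12.0270
K_W = (4C−1)/(4C−4) + 0.615/C = 47.108/44.108 + 0.0511 = 1.1191
τ₀ = 8FD/(πd³) = 8·1550·89.0/(π·7.4³) = 1.1036e+06/1273 = 866.9 MPa
τ_max = K·τ₀ = 1.1191 × 866.9 = 970.19 MPa

970 MPa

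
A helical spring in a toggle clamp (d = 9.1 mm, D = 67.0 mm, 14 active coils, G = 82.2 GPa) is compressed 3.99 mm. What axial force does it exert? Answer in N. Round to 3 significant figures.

k = Gd⁴/(8D³N_a) = (82.2×10³)(9.1⁴)/(8·67.0³·14) = 16.734 N/mm
F = k·δ = 16.734 × 3.99 = 66.768 N

66.8 N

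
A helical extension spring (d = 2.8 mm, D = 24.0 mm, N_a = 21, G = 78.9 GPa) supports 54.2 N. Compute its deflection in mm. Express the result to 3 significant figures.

k = Gd⁴/(8D³N_a) = (78.9×10³)(2.8⁴)/(8·24.0³·21) = 2.0882 N/mm
δ = F/k = 54.2 / 2.0882 = 25.956 mm

26.0 mm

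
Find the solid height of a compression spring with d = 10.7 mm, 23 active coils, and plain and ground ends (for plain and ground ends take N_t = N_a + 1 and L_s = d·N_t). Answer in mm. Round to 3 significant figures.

257 mm

plain and ground ends: N_t = N_a + 1 = 23 + 1 = 24
L_s = d·N_t = 10.7 × 24 = 256.8 mm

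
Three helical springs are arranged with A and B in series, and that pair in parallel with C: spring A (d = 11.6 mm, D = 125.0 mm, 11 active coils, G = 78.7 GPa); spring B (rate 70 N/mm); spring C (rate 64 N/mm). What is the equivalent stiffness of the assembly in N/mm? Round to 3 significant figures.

71.4 N/mm

k_A = Gd⁴/(8D³N_a) = (78.7×10³)(11.6⁴)/(8·125.0³·11) = 8.2908 N/mm
Springs A,B series: k_AB = 1/(1/8.2908+1/70) = 7.4128 N/mm; parallel with C: k_eq = 7.4128+64 = 71.413 N/mm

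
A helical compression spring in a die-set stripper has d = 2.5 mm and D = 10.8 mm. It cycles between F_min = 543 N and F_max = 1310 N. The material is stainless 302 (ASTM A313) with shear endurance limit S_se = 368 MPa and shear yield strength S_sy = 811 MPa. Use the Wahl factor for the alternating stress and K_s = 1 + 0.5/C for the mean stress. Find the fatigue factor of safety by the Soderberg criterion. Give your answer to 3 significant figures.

C = D/d = 10.8/2.5 = 4.3200; K_W = (4C−1)/(4C−4)+0.615/C = 1.3683; K_s = 1+0.5/C = 1.1157
F_a = (F_max−F_min)/2 = 383.5 N; F_m = (F_max+F_min)/2 = 926.5 N
τ_a = K_W·8F_aD/(πd³) = 1.3683 × 675.01 = 923.59 MPa
τ_m = K_s·8F_mD/(πd³) = 1.1157 × 1630.8 = 1819.5 MPa
Soderberg: 1/n_f = τ_a/S_se + τ_m/S_sy = 923.59/368 + 1819.5/811 = 2.50976 + 2.24353 = 4.7533
n_f = 1/4.7533 = 0.2104

0.210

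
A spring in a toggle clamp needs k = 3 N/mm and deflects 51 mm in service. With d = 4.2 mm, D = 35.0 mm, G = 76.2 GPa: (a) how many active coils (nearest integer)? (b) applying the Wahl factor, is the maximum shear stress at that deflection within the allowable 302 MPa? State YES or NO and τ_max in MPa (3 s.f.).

(a) 23 coils; (b) YES, τ_max = 217 MPa

N_a = Gd⁴/(8D³k) = (76.2×10³)(4.2⁴)/(8·35.0³·3) = 23.04 → N_a = 23
Actual rate k = Gd⁴/(8D³·23) = 3.0056 N/mm
Working load F = kδ = 3.0056·51 = 153.29 N
C = 35.0/4.2 = 8.3333; K_W = (4C−1)/(4C−4)+0.615/C = 1.1761
τ_max = K_W·8FD/(πd³) = 1.1761·184.4 = 216.87 MPa
τ_max ≤ 302 MPa → acceptable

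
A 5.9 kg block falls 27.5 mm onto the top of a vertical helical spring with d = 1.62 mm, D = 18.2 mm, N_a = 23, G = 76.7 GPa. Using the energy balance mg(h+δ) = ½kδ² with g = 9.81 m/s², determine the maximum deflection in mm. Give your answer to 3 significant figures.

k = Gd⁴/(8D³N_a) = (76.7×10³)(1.62⁴)/(8·18.2³·23) = 0.47624 N/mm
W = mg = 5.9 × 9.81 = 57.879 N
½kδ² − Wδ − Wh = 0 → δ = (W + √(W² + 2kWh))/k
δ = (57.879 + √(3350 + 1516.03))/0.47624 = (57.879 + 69.757)/0.47624 = 268.01 mm

268 mm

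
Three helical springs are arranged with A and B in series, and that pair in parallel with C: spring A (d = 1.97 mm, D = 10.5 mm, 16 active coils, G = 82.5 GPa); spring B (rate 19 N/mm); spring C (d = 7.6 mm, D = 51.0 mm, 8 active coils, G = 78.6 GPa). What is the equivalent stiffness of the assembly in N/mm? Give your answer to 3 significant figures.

36.7 N/mm

k_A = Gd⁴/(8D³N_a) = (82.5×10³)(1.97⁴)/(8·10.5³·16) = 8.3857 N/mm
k_C = Gd⁴/(8D³N_a) = (78.6×10³)(7.6⁴)/(8·51.0³·8) = 30.888 N/mm
Springs A,B series: k_AB = 1/(1/8.3857+1/19) = 5.818 N/mm; parallel with C: k_eq = 5.818+30.888 = 36.706 N/mm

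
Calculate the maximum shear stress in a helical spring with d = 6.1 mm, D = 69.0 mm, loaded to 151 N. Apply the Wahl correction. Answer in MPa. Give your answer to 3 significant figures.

Spring index C = D/d = 69.0/6.1 = 11.3115
K_W = (4C−1)/(4C−4) + 0.615/C = 44.246/41.246 + 0.0544 = 1.1271
τ₀ = 8FD/(πd³) = 8·151·69.0/(π·6.1³) = 83352/713.08 = 116.89 MPa
τ_max = K·τ₀ = 1.1271 × 116.89 = 131.75 MPa

132 MPa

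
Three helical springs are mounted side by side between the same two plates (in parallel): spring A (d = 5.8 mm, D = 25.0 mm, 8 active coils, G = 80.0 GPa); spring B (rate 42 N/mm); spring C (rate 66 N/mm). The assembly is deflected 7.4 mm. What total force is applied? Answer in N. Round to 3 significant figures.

1470 N

k_A = Gd⁴/(8D³N_a) = (80.0×10³)(5.8⁴)/(8·25.0³·8) = 90.532 N/mm
Parallel: k_eq = 90.532 + 42 + 66 = 198.53 N/mm
F = k_eq·δ = 198.53·7.4 = 1469.1 N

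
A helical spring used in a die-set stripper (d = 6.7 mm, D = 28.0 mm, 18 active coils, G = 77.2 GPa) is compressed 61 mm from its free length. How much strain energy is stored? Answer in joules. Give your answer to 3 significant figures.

91.6 J

k = Gd⁴/(8D³N_a) = (77.2×10³)(6.7⁴)/(8·28.0³·18) = 49.213 N/mm
U = ½kδ² = 0.5 × 49.213 × 61² = 91561 N·mm = 91.561 J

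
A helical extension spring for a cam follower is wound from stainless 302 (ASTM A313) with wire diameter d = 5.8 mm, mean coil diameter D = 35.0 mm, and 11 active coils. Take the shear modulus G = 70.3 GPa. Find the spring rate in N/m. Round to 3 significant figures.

k = Gd⁴/(8D³N_a) = (70.3×10³ × 5.8⁴) / (8 × 35.0³ × 11)
  = 7.9555e+07 / 3.773e+06 = 21.085 N/mm = 21085 N/m

21100 N/m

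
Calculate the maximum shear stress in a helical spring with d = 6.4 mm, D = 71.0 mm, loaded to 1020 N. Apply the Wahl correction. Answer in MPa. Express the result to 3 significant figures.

Spring index C = D/d = 71.0/6.4 = 11.0938
K_W = (4C−1)/(4C−4) + 0.615/C = 43.375/40.375 + 0.0554 = 1.1297
τ₀ = 8FD/(πd³) = 8·1020·71.0/(π·6.4³) = 579360/823.55 = 703.49 MPa
τ_max = K·τ₀ = 1.1297 × 703.49 = 794.76 MPa

795 MPa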